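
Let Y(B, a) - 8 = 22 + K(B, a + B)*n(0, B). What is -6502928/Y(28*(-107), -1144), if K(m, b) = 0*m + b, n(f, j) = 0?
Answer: -3251464/15 ≈ -2.1676e+5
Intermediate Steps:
K(m, b) = b (K(m, b) = 0 + b = b)
Y(B, a) = 30 (Y(B, a) = 8 + (22 + (a + B)*0) = 8 + (22 + (B + a)*0) = 8 + (22 + 0) = 8 + 22 = 30)
-6502928/Y(28*(-107), -1144) = -6502928/30 = -6502928*1/30 = -3251464/15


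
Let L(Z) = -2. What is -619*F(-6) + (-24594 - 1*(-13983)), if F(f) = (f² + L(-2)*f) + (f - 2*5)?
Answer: -30419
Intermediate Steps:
F(f) = -10 + f² - f (F(f) = (f² - 2*f) + (f - 2*5) = (f² - 2*f) + (f - 10) = (f² - 2*f) + (-10 + f) = -10 + f² - f)
-619*F(-6) + (-24594 - 1*(-13983)) = -619*(-10 + (-6)² - 1*(-6)) + (-24594 - 1*(-13983)) = -619*(-10 + 36 + 6) + (-24594 + 13983) = -619*32 - 10611 = -19808 - 10611 = -30419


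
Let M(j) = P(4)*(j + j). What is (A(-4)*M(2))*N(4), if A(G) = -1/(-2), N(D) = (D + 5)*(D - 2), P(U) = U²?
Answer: 576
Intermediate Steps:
N(D) = (-2 + D)*(5 + D) (N(D) = (5 + D)*(-2 + D) = (-2 + D)*(5 + D))
A(G) = ½ (A(G) = -1*(-½) = ½)
M(j) = 32*j (M(j) = 4²*(j + j) = 16*(2*j) = 32*j)
(A(-4)*M(2))*N(4) = ((32*2)/2)*(-10 + 4² + 3*4) = ((½)*64)*(-10 + 16 + 12) = 32*18 = 576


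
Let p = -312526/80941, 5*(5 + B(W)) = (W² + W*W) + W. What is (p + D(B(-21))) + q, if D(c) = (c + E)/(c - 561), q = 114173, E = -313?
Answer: 18195517647712/159372829 ≈ 1.1417e+5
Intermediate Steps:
B(W) = -5 + W/5 + 2*W²/5 (B(W) = -5 + ((W² + W*W) + W)/5 = -5 + ((W² + W²) + W)/5 = -5 + (2*W² + W)/5 = -5 + (W + 2*W²)/5 = -5 + (W/5 + 2*W²/5) = -5 + W/5 + 2*W²/5)
p = -312526/80941 (p = -312526*1/80941 = -312526/80941 ≈ -3.8612)
D(c) = (-313 + c)/(-561 + c) (D(c) = (c - 313)/(c - 561) = (-313 + c)/(-561 + c))
(p + D(B(-21))) + q = (-312526/80941 + (-313 + (-5 + (⅕)*(-21) + (⅖)*(-21)²))/(-561 + (-5 + (⅕)*(-21) + (⅖)*(-21)²))) + 114173 = (-312526/80941 + (-313 + (-5 - 21/5 + (⅖)*441))/(-561 + (-5 - 21/5 + (⅖)*441))) + 114173 = (-312526/80941 + (-313 + (-5 - 21/5 + 882/5))/(-561 + (-5 - 21/5 + 882/5))) + 114173 = (-312526/80941 + (-313 + 836/5)/(-561 + 836/5)) + 114173 = (-312526/80941 - 729/5/(-1969/5)) + 114173 = (-312526/80941 - 5/1969*(-729/5)) + 114173 = (-312526/80941 + 729/1969) + 114173 = -556357705/159372829 + 114173 = 18195517647712/159372829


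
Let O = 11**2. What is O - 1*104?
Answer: 17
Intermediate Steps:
O = 121
O - 1*104 = 121 - 1*104 = 121 - 104 = 17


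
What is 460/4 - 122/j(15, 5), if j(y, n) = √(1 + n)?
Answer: 115 - 61*√6/3 ≈ 65.194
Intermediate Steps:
460/4 - 122/j(15, 5) = 460/4 - 122/√(1 + 5) = 460*(¼) - 122*√6/6 = 115 - 61*√6/3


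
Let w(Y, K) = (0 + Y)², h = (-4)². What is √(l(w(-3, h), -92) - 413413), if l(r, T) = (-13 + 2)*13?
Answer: 2*I*√103389 ≈ 643.08*I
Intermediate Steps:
h = 16
w(Y, K) = Y²
l(r, T) = -143 (l(r, T) = -11*13 = -143)
√(l(w(-3, h), -92) - 413413) = √(-143 - 413413) = √(-413556) = 2*I*√103389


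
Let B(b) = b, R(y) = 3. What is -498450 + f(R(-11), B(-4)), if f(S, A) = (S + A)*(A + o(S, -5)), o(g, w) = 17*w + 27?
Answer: -498388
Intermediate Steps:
o(g, w) = 27 + 17*w
f(S, A) = (-58 + A)*(A + S) (f(S, A) = (S + A)*(A + (27 + 17*(-5))) = (A + S)*(A + (27 - 85)) = (A + S)*(A - 58) = (A + S)*(-58 + A) = (-58 + A)*(A + S))
-498450 + f(R(-11), B(-4)) = -498450 + ((-4)² - 58*(-4) - 58*3 - 4*3) = -498450 + (16 + 232 - 174 - 12) = -498450 + 62 = -498388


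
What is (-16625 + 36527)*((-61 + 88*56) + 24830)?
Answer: 591029694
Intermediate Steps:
(-16625 + 36527)*((-61 + 88*56) + 24830) = 19902*((-61 + 4928) + 24830) = 19902*(4867 + 24830) = 19902*29697 = 591029694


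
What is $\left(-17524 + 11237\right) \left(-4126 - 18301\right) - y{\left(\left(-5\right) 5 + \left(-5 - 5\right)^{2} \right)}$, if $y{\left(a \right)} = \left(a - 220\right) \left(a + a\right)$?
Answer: $141020299$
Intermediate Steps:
$y{\left(a \right)} = 2 a \left(-220 + a\right)$ ($y{\left(a \right)} = \left(-220 + a\right) 2 a = 2 a \left(-220 + a\right)$)
$\left(-17524 + 11237\right) \left(-4126 - 18301\right) - y{\left(\left(-5\right) 5 + \left(-5 - 5\right)^{2} \right)} = \left(-17524 + 11237\right) \left(-4126 - 18301\right) - 2 \left(\left(-5\right) 5 + \left(-5 - 5\right)^{2}\right) \left(-220 + \left(\left(-5\right) 5 + \left(-5 - 5\right)^{2}\right)\right) = \left(-6287\right) \left(-22427\right) - 2 \left(-25 + \left(-10\right)^{2}\right) \left(-220 - \left(25 - \left(-10\right)^{2}\right)\right) = 140998549 - 2 \left(-25 + 100\right) \left(-220 + \left(-25 + 100\right)\right) = 140998549 - 2 \cdot 75 \left(-220 + 75\right) = 140998549 - 2 \cdot 75 \left(-145\right) = 140998549 - -21750 = 140998549 + 21750 = 141020299$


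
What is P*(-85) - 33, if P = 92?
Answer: -7853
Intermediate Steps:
P*(-85) - 33 = 92*(-85) - 33 = -7820 - 33 = -7853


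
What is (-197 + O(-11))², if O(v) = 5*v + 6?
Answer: 60516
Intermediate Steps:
O(v) = 6 + 5*v
(-197 + O(-11))² = (-197 + (6 + 5*(-11)))² = (-197 + (6 - 55))² = (-197 - 49)² = (-246)² = 60516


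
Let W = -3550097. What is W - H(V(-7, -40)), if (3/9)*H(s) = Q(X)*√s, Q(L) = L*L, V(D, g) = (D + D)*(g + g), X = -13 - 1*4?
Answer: -3550097 - 3468*√70 ≈ -3.5791e+6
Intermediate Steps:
X = -17 (X = -13 - 4 = -17)
V(D, g) = 4*D*g (V(D, g) = (2*D)*(2*g) = 4*D*g)
Q(L) = L²
H(s) = 867*√s (H(s) = 3*((-17)²*√s) = 3*(289*√s) = 867*√s)
W - H(V(-7, -40)) = -3550097 - 867*√(4*(-7)*(-40)) = -3550097 - 867*√1120 = -3550097 - 867*4*√70 = -3550097 - 3468*√70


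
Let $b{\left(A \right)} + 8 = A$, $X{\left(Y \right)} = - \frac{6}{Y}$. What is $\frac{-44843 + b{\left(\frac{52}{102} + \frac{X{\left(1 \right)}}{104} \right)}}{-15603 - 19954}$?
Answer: $\frac{118943653}{94297164} \approx 1.2614$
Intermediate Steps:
$b{\left(A \right)} = -8 + A$
$\frac{-44843 + b{\left(\frac{52}{102} + \frac{X{\left(1 \right)}}{104} \right)}}{-15603 - 19954} = \frac{-44843 - \left(\frac{382}{51} - \frac{\left(-6\right) 1^{-1}}{104}\right)}{-15603 - 19954} = \frac{-44843 - \left(\frac{382}{51} - \left(-6\right) 1 \cdot \frac{1}{104}\right)}{-35557} = \left(-44843 + \left(-8 + \left(\frac{26}{51} - \frac{3}{52}\right)\right)\right) \left(- \frac{1}{35557}\right) = \left(-44843 + \left(-8 + \frac{1199}{2652}\right)\right) \left(- \frac{1}{35557}\right) = \left(-44843 - \frac{20017}{2652}\right) \left(- \frac{1}{35557}\right) = \left(- \frac{118943653}{2652}\right) \left(- \frac{1}{35557}\right) = \frac{118943653}{94297164}$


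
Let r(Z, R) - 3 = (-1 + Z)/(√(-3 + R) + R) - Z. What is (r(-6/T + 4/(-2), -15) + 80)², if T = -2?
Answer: 6724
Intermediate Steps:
r(Z, R) = 3 - Z + (-1 + Z)/(R + √(-3 + R)) (r(Z, R) = 3 + ((-1 + Z)/(√(-3 + R) + R) - Z) = 3 + ((-1 + Z)/(R + √(-3 + R)) - Z) = 3 + (-Z + (-1 + Z)/(R + √(-3 + R))) = 3 - Z + (-1 + Z)/(R + √(-3 + R)))
(r(-6/T + 4/(-2), -15) + 80)² = ((-1 + (-6/(-2) + 4/(-2)) + 3*(-15) + 3*√(-3 - 15) - 1*(-15)*(-6/(-2) + 4/(-2)) - (-6/(-2) + 4/(-2))*√(-3 - 15))/(-15 + √(-3 - 15)) + 80)² = ((-1 + (-6*(-½) + 4*(-½)) - 45 + 3*√(-18) - 1*(-15)*(-6*(-½) + 4*(-½)) - (-6*(-½) + 4*(-½))*√(-18))/(-15 + √(-18)) + 80)² = ((-1 + (3 - 2) - 45 + 3*(3*I*√2) - 1*(-15)*(3 - 2) - (3 - 2)*3*I*√2)/(-15 + 3*I*√2) + 80)² = ((-1 + 1 - 45 + 9*I*√2 - 1*(-15)*1 - 1*1*3*I*√2)/(-15 + 3*I*√2) + 80)² = ((-1 + 1 - 45 + 9*I*√2 + 15 - 3*I*√2)/(-15 + 3*I*√2) + 80)² = ((-30 + 6*I*√2)/(-15 + 3*I*√2) + 80)² = (80 + (-30 + 6*I*√2)/(-15 + 3*I*√2))²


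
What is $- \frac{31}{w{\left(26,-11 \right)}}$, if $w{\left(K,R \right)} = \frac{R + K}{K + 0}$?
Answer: $- \frac{806}{15} \approx -53.733$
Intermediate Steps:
$w{\left(K,R \right)} = \frac{K + R}{K}$
$- \frac{31}{w{\left(26,-11 \right)}} = - \frac{31}{\frac{1}{26} \left(26 - 11\right)} = - \frac{31}{\frac{1}{26} \cdot 15} = - \frac{31}{\frac{15}{26}} = \left(-31\right) \frac{26}{15} = - \frac{806}{15}$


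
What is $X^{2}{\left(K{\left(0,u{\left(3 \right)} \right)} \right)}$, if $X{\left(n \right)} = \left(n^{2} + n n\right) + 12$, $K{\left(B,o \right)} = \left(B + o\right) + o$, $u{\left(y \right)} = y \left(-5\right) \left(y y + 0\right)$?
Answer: $21261139344$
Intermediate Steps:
$u{\left(y \right)} = - 5 y^{3}$ ($u{\left(y \right)} = - 5 y \left(y^{2} + 0\right) = - 5 y y^{2} = - 5 y^{3}$)
$K{\left(B,o \right)} = B + 2 o$
$X{\left(n \right)} = 12 + 2 n^{2}$ ($X{\left(n \right)} = \left(n^{2} + n^{2}\right) + 12 = 2 n^{2} + 12 = 12 + 2 n^{2}$)
$X^{2}{\left(K{\left(0,u{\left(3 \right)} \right)} \right)} = \left(12 + 2 \left(0 + 2 \left(- 5 \cdot 3^{3}\right)\right)^{2}\right)^{2} = \left(12 + 2 \left(0 + 2 \left(\left(-5\right) 27\right)\right)^{2}\right)^{2} = \left(12 + 2 \left(0 + 2 \left(-135\right)\right)^{2}\right)^{2} = \left(12 + 2 \left(0 - 270\right)^{2}\right)^{2} = \left(12 + 2 \left(-270\right)^{2}\right)^{2} = \left(12 + 2 \cdot 72900\right)^{2} = \left(12 + 145800\right)^{2} = 145812^{2} = 21261139344$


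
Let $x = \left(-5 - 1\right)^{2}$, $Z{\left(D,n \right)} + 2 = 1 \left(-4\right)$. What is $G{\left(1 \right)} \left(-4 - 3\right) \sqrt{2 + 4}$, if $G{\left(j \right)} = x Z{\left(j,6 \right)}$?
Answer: $1512 \sqrt{6} \approx 3703.6$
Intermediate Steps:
$Z{\left(D,n \right)} = -6$ ($Z{\left(D,n \right)} = -2 + 1 \left(-4\right) = -2 - 4 = -6$)
$x = 36$ ($x = \left(-6\right)^{2} = 36$)
$G{\left(j \right)} = -216$ ($G{\left(j \right)} = 36 \left(-6\right) = -216$)
$G{\left(1 \right)} \left(-4 - 3\right) \sqrt{2 + 4} = - 216 \left(-4 - 3\right) \sqrt{2 + 4} = - 216 \left(- 7 \sqrt{6}\right) = 1512 \sqrt{6}$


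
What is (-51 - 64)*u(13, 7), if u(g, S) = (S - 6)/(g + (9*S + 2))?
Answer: -115/78 ≈ -1.4744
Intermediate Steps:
u(g, S) = (-6 + S)/(2 + g + 9*S) (u(g, S) = (-6 + S)/(g + (2 + 9*S)) = (-6 + S)/(2 + g + 9*S))
(-51 - 64)*u(13, 7) = (-51 - 64)*((-6 + 7)/(2 + 13 + 9*7)) = -115/(2 + 13 + 63) = -115/78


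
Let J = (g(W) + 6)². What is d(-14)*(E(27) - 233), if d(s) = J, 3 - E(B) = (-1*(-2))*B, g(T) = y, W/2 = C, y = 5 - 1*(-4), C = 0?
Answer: -63900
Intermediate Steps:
y = 9 (y = 5 + 4 = 9)
W = 0 (W = 2*0 = 0)
g(T) = 9
E(B) = 3 - 2*B (E(B) = 3 - (-1*(-2))*B = 3 - 2*B)
J = 225 (J = (9 + 6)² = 15² = 225)
d(s) = 225
d(-14)*(E(27) - 233) = 225*((3 - 2*27) - 233) = 225*((3 - 54) - 233) = 225*(-51 - 233) = 225*(-284) = -63900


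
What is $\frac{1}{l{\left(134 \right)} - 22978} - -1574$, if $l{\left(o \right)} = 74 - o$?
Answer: $\frac{36261811}{23038} \approx 1574.0$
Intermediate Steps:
$\frac{1}{l{\left(134 \right)} - 22978} - -1574 = \frac{1}{\left(74 - 134\right) - 22978} - -1574 = \frac{1}{\left(74 - 134\right) - 22978} + 1574 = \frac{1}{-60 - 22978} + 1574 = \frac{1}{-23038} + 1574 = - \frac{1}{23038} + 1574 = \frac{36261811}{23038}$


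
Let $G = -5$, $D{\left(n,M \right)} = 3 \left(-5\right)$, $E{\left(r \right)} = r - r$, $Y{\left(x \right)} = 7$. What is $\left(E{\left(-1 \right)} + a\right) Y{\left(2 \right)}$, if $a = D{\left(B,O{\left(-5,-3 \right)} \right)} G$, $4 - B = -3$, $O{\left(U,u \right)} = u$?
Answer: $525$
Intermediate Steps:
$B = 7$ ($B = 4 - -3 = 4 + 3 = 7$)
$E{\left(r \right)} = 0$
$D{\left(n,M \right)} = -15$
$a = 75$ ($a = \left(-15\right) \left(-5\right) = 75$)
$\left(E{\left(-1 \right)} + a\right) Y{\left(2 \right)} = \left(0 + 75\right) 7 = 75 \cdot 7 = 525$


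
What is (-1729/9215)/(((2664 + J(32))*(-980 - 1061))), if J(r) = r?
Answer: 7/205286920 ≈ 3.4099e-8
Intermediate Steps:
(-1729/9215)/(((2664 + J(32))*(-980 - 1061))) = (-1729/9215)/(((2664 + 32)*(-980 - 1061))) = (-1729*1/9215)/((2696*(-2041))) = -91/485/(-5502536) = -91/485*(-1/5502536) = 7/205286920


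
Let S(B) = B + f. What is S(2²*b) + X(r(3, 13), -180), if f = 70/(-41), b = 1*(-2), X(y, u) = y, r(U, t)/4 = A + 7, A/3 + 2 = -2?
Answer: -1218/41 ≈ -29.707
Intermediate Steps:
A = -12 (A = -6 + 3*(-2) = -6 - 6 = -12)
r(U, t) = -20 (r(U, t) = 4*(-12 + 7) = 4*(-5) = -20)
b = -2
f = -70/41 (f = 70*(-1/41) = -70/41 ≈ -1.7073)
S(B) = -70/41 + B (S(B) = B - 70/41 = -70/41 + B)
S(2²*b) + X(r(3, 13), -180) = (-70/41 + 2²*(-2)) - 20 = (-70/41 + 4*(-2)) - 20 = (-70/41 - 8) - 20 = -398/41 - 20 = -1218/41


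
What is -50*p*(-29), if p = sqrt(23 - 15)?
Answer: 2900*sqrt(2) ≈ 4101.2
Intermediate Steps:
p = 2*sqrt(2) (p = sqrt(8) = 2*sqrt(2) ≈ 2.8284)
-50*p*(-29) = -100*sqrt(2)*(-29) = 2900*sqrt(2)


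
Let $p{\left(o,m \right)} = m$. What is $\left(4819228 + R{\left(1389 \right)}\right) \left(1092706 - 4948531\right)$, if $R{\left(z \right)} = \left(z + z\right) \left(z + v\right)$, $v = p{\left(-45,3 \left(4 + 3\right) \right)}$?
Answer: $-33685289211600$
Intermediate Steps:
$v = 21$ ($v = 3 \left(4 + 3\right) = 3 \cdot 7 = 21$)
$R{\left(z \right)} = 2 z \left(21 + z\right)$ ($R{\left(z \right)} = \left(z + z\right) \left(z + 21\right) = 2 z \left(21 + z\right)$)
$\left(4819228 + R{\left(1389 \right)}\right) \left(1092706 - 4948531\right) = \left(4819228 + 2 \cdot 1389 \left(21 + 1389\right)\right) \left(1092706 - 4948531\right) = \left(4819228 + 2 \cdot 1389 \cdot 1410\right) \left(-3855825\right) = \left(4819228 + 3916980\right) \left(-3855825\right) = 8736208 \left(-3855825\right) = -33685289211600$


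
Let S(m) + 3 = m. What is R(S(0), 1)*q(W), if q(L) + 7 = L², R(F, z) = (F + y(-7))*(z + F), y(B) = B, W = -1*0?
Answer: -140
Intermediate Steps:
W = 0
S(m) = -3 + m
R(F, z) = (-7 + F)*(F + z) (R(F, z) = (F - 7)*(z + F) = (-7 + F)*(F + z))
q(L) = -7 + L²
R(S(0), 1)*q(W) = ((-3 + 0)² - 7*(-3 + 0) - 7*1 + (-3 + 0)*1)*(-7 + 0²) = ((-3)² - 7*(-3) - 7 - 3*1)*(-7 + 0) = (9 + 21 - 7 - 3)*(-7) = 20*(-7) = -140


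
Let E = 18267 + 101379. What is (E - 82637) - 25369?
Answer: 11640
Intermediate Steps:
E = 119646
(E - 82637) - 25369 = (119646 - 82637) - 25369 = 37009 - 25369 = 11640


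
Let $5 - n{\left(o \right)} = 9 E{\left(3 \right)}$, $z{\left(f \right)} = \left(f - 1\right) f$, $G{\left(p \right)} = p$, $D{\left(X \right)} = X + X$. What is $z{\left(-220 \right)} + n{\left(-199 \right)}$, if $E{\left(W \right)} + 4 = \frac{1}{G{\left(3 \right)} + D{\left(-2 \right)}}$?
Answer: $48670$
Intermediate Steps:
$D{\left(X \right)} = 2 X$
$E{\left(W \right)} = -5$ ($E{\left(W \right)} = -4 + \frac{1}{3 + 2 \left(-2\right)} = -4 + \frac{1}{3 - 4} = -4 + \frac{1}{-1} = -4 - 1 = -5$)
$z{\left(f \right)} = f \left(-1 + f\right)$ ($z{\left(f \right)} = \left(f - 1\right) f = \left(-1 + f\right) f = f \left(-1 + f\right)$)
$n{\left(o \right)} = 50$ ($n{\left(o \right)} = 5 - 9 \left(-5\right) = 5 - -45 = 5 + 45 = 50$)
$z{\left(-220 \right)} + n{\left(-199 \right)} = - 220 \left(-1 - 220\right) + 50 = \left(-220\right) \left(-221\right) + 50 = 48620 + 50 = 48670$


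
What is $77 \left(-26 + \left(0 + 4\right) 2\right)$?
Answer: $-1386$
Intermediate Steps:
$77 \left(-26 + \left(0 + 4\right) 2\right) = 77 \left(-26 + 4 \cdot 2\right) = 77 \left(-26 + 8\right) = 77 \left(-18\right) = -1386$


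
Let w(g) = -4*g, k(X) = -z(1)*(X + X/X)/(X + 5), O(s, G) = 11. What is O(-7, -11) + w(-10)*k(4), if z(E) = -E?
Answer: 299/9 ≈ 33.222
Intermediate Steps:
k(X) = (1 + X)/(5 + X) (k(X) = -(-1*1)*(X + X/X)/(X + 5) = -(-1)*(X + 1)/(5 + X) = -(-1)*(1 + X)/(5 + X) = (1 + X)/(5 + X))
O(-7, -11) + w(-10)*k(4) = 11 + (-4*(-10))*((1 + 4)/(5 + 4)) = 11 + 40*(5/9) = 11 + 200/9 = 299/9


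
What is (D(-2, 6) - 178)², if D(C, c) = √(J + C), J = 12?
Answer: (178 - √10)² ≈ 30568.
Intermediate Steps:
D(C, c) = √(12 + C)
(D(-2, 6) - 178)² = (√(12 - 2) - 178)² = (√10 - 178)² = (-178 + √10)²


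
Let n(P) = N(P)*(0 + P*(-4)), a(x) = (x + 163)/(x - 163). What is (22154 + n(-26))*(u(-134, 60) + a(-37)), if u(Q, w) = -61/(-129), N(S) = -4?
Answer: -7343821/2150 ≈ -3415.7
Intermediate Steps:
a(x) = (163 + x)/(-163 + x)
n(P) = 16*P (n(P) = -4*(0 + P*(-4)) = -4*(0 - 4*P) = -(-16)*P = 16*P)
u(Q, w) = 61/129 (u(Q, w) = -61*(-1/129) = 61/129)
(22154 + n(-26))*(u(-134, 60) + a(-37)) = (22154 + 16*(-26))*(61/129 + (163 - 37)/(-163 - 37)) = (22154 - 416)*(61/129 + 126/(-200)) = 21738*(61/129 - 1/200*126) = 21738*(61/129 - 63/100) = 21738*(-2027/12900) = -7343821/2150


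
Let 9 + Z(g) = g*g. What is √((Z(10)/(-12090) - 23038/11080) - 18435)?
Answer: I*√48941550744609/51522 ≈ 135.78*I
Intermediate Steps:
Z(g) = -9 + g² (Z(g) = -9 + g*g = -9 + g²)
√((Z(10)/(-12090) - 23038/11080) - 18435) = √(((-9 + 10²)/(-12090) - 23038/11080) - 18435) = √(((-9 + 100)*(-1/12090) - 23038*1/11080) - 18435) = √((91*(-1/12090) - 11519/5540) - 18435) = √((-7/930 - 11519/5540) - 18435) = √(-215029/103044 - 18435) = √(-1899831169/103044) = I*√48941550744609/51522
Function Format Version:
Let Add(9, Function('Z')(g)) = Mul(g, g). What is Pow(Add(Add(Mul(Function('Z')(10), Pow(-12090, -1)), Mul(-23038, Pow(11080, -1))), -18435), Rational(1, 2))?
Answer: Mul(Rational(1, 51522), I, Pow(48941550744609, Rational(1, 2))) ≈ Mul(135.78, I)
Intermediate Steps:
Function('Z')(g) = Add(-9, Pow(g, 2)) (Function('Z')(g) = Add(-9, Mul(g, g)) = Add(-9, Pow(g, 2)))
Pow(Add(Add(Mul(Function('Z')(10), Pow(-12090, -1)), Mul(-23038, Pow(11080, -1))), -18435), Rational(1, 2)) = Pow(Add(Add(Mul(Add(-9, Pow(10, 2)), Pow(-12090, -1)), Mul(-23038, Pow(11080, -1))), -18435), Rational(1, 2)) = Pow(Add(Add(Mul(Add(-9, 100), Rational(-1, 12090)), Mul(-23038, Rational(1, 11080))), -18435), Rational(1, 2)) = Pow(Add(Add(Mul(91, Rational(-1, 12090)), Rational(-11519, 5540)), -18435), Rational(1, 2)) = Pow(Add(Add(Rational(-7, 930), Rational(-11519, 5540)), -18435), Rational(1, 2)) = Pow(Add(Rational(-215029, 103044), -18435), Rational(1, 2)) = Pow(Rational(-1899831169, 103044), Rational(1, 2)) = Mul(Rational(1, 51522), I, Pow(48941550744609, Rational(1, 2)))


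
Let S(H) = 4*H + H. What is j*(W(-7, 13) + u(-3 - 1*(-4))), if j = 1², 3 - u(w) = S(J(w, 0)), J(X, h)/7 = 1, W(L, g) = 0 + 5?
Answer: -27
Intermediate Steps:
W(L, g) = 5
J(X, h) = 7 (J(X, h) = 7*1 = 7)
S(H) = 5*H
u(w) = -32 (u(w) = 3 - 5*7 = 3 - 1*35 = 3 - 35 = -32)
j = 1
j*(W(-7, 13) + u(-3 - 1*(-4))) = 1*(5 - 32) = 1*(-27) = -27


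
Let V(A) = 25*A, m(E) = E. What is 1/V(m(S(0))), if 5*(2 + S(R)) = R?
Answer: -1/50 ≈ -0.020000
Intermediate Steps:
S(R) = -2 + R/5
1/V(m(S(0))) = 1/(25*(-2 + (⅕)*0)) = 1/(25*(-2 + 0)) = 1/(25*(-2)) = 1/(-50) = -1/50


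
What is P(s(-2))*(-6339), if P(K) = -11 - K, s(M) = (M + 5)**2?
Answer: 126780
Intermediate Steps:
s(M) = (5 + M)**2
P(s(-2))*(-6339) = (-11 - (5 - 2)**2)*(-6339) = (-11 - 1*3**2)*(-6339) = (-11 - 1*9)*(-6339) = (-11 - 9)*(-6339) = -20*(-6339) = 126780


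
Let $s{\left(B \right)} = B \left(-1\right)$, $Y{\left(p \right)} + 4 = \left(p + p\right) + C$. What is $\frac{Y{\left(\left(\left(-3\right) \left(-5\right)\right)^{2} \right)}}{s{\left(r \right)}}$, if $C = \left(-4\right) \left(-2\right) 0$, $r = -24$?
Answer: $\frac{223}{12} \approx 18.583$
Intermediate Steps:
$C = 0$ ($C = 8 \cdot 0 = 0$)
$Y{\left(p \right)} = -4 + 2 p$ ($Y{\left(p \right)} = -4 + \left(\left(p + p\right) + 0\right) = -4 + \left(2 p + 0\right) = -4 + 2 p$)
$s{\left(B \right)} = - B$
$\frac{Y{\left(\left(\left(-3\right) \left(-5\right)\right)^{2} \right)}}{s{\left(r \right)}} = \frac{-4 + 2 \left(\left(-3\right) \left(-5\right)\right)^{2}}{\left(-1\right) \left(-24\right)} = \frac{-4 + 2 \cdot 15^{2}}{24} = \left(-4 + 2 \cdot 225\right) \frac{1}{24} = \left(-4 + 450\right) \frac{1}{24} = 446 \cdot \frac{1}{24} = \frac{223}{12}$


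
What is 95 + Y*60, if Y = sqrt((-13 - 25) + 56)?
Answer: 95 + 180*sqrt(2) ≈ 349.56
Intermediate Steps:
Y = 3*sqrt(2) (Y = sqrt(-38 + 56) = sqrt(18) = 3*sqrt(2) ≈ 4.2426)
95 + Y*60 = 95 + (3*sqrt(2))*60 = 95 + 180*sqrt(2)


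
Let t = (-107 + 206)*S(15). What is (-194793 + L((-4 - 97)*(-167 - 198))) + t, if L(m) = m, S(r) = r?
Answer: -156443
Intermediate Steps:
t = 1485 (t = (-107 + 206)*15 = 99*15 = 1485)
(-194793 + L((-4 - 97)*(-167 - 198))) + t = (-194793 + (-4 - 97)*(-167 - 198)) + 1485 = (-194793 - 101*(-365)) + 1485 = (-194793 + 36865) + 1485 = -157928 + 1485 = -156443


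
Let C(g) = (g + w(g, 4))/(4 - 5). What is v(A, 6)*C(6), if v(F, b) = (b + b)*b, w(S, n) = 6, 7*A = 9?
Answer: -864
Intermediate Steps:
A = 9/7 (A = (1/7)*9 = 9/7 ≈ 1.2857)
C(g) = -6 - g (C(g) = (g + 6)/(4 - 5) = (6 + g)/(-1) = (6 + g)*(-1) = -6 - g)
v(F, b) = 2*b**2 (v(F, b) = (2*b)*b = 2*b**2)
v(A, 6)*C(6) = (2*6**2)*(-6 - 1*6) = (2*36)*(-6 - 6) = 72*(-12) = -864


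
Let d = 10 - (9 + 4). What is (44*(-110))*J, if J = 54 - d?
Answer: -275880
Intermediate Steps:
d = -3 (d = 10 - 1*13 = 10 - 13 = -3)
J = 57 (J = 54 - 1*(-3) = 54 + 3 = 57)
(44*(-110))*J = (44*(-110))*57 = -4840*57 = -275880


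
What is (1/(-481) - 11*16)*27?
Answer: -2285739/481 ≈ -4752.1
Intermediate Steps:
(1/(-481) - 11*16)*27 = (-1/481 - 176)*27 = -84657/481*27 = -2285739/481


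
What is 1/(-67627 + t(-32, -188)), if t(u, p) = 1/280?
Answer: -280/18935559 ≈ -1.4787e-5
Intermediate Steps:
t(u, p) = 1/280
1/(-67627 + t(-32, -188)) = 1/(-67627 + 1/280) = 1/(-18935559/280) = -280/18935559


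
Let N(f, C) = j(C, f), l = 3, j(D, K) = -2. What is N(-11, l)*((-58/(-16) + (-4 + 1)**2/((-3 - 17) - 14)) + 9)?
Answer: -1681/68 ≈ -24.721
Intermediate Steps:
N(f, C) = -2
N(-11, l)*((-58/(-16) + (-4 + 1)**2/((-3 - 17) - 14)) + 9) = -2*((-58/(-16) + (-4 + 1)**2/((-3 - 17) - 14)) + 9) = -2*((-58*(-1/16) + (-3)**2/(-20 - 14)) + 9) = -2*((29/8 + 9/(-34)) + 9) = -2*((29/8 + 9*(-1/34)) + 9) = -2*((29/8 - 9/34) + 9) = -2*(457/136 + 9) = -2*1681/136 = -1681/68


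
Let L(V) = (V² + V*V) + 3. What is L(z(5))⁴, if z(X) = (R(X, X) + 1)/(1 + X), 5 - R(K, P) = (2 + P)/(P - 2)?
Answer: 135754665601/688747536 ≈ 197.10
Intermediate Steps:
R(K, P) = 5 - (2 + P)/(-2 + P) (R(K, P) = 5 - (2 + P)/(P - 2) = 5 - (2 + P)/(-2 + P))
z(X) = (1 + 4*(-3 + X)/(-2 + X))/(1 + X) (z(X) = (4*(-3 + X)/(-2 + X) + 1)/(1 + X) = (1 + 4*(-3 + X)/(-2 + X))/(1 + X))
L(V) = 3 + 2*V² (L(V) = (V² + V²) + 3 = 2*V² + 3 = 3 + 2*V²)
L(z(5))⁴ = (3 + 2*((-14 + 5*5)/((1 + 5)*(-2 + 5)))²)⁴ = (3 + 2*((-14 + 25)/(6*3))²)⁴ = (3 + 2*((⅙)*(⅓)*11)²)⁴ = (3 + 2*(11/18)²)⁴ = (3 + 2*(121/324))⁴ = (3 + 121/162)⁴ = (607/162)⁴ = 135754665601/688747536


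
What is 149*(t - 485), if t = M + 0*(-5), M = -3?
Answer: -72712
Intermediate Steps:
t = -3 (t = -3 + 0*(-5) = -3 + 0 = -3)
149*(t - 485) = 149*(-3 - 485) = 149*(-488) = -72712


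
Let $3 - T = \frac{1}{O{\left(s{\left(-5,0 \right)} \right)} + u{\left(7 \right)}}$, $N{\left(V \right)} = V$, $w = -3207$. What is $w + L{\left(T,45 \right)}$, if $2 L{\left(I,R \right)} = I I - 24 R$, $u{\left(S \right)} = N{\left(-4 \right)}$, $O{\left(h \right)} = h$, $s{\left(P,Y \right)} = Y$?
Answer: $- \frac{119735}{32} \approx -3741.7$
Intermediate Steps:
$u{\left(S \right)} = -4$
$T = \frac{13}{4}$ ($T = 3 - \frac{1}{0 - 4} = 3 - \frac{1}{-4} = 3 - - \frac{1}{4} = 3 + \frac{1}{4} = \frac{13}{4} \approx 3.25$)
$L{\left(I,R \right)} = \frac{I^{2}}{2} - 12 R$ ($L{\left(I,R \right)} = \frac{I I - 24 R}{2} = \frac{I^{2} - 24 R}{2} = \frac{I^{2}}{2} - 12 R$)
$w + L{\left(T,45 \right)} = -3207 + \left(\frac{\left(\frac{13}{4}\right)^{2}}{2} - 540\right) = -3207 + \left(\frac{1}{2} \cdot \frac{169}{16} - 540\right) = -3207 + \left(\frac{169}{32} - 540\right) = -3207 - \frac{17111}{32} = - \frac{119735}{32}$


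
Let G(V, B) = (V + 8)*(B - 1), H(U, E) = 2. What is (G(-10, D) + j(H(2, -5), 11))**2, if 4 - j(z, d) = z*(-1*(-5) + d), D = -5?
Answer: 256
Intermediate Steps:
G(V, B) = (-1 + B)*(8 + V) (G(V, B) = (8 + V)*(-1 + B) = (-1 + B)*(8 + V))
j(z, d) = 4 - z*(5 + d) (j(z, d) = 4 - z*(-1*(-5) + d) = 4 - z*(5 + d))
(G(-10, D) + j(H(2, -5), 11))**2 = ((-8 - 1*(-10) + 8*(-5) - 5*(-10)) + (4 - 5*2 - 1*11*2))**2 = ((-8 + 10 - 40 + 50) + (4 - 10 - 22))**2 = (12 - 28)**2 = (-16)**2 = 256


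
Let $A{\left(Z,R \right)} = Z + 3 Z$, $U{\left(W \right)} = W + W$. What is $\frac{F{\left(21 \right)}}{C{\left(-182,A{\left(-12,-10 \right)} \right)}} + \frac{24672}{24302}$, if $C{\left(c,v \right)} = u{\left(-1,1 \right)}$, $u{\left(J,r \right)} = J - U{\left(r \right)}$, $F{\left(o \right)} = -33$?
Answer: $\frac{145997}{12151} \approx 12.015$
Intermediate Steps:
$U{\left(W \right)} = 2 W$
$A{\left(Z,R \right)} = 4 Z$
$u{\left(J,r \right)} = J - 2 r$
$C{\left(c,v \right)} = -3$ ($C{\left(c,v \right)} = -1 - 2 = -3$)
$\frac{F{\left(21 \right)}}{C{\left(-182,A{\left(-12,-10 \right)} \right)}} + \frac{24672}{24302} = - \frac{33}{-3} + \frac{24672}{24302} = \left(-33\right) \left(- \frac{1}{3}\right) + 24672 \cdot \frac{1}{24302} = 11 + \frac{12336}{12151} = \frac{145997}{12151}$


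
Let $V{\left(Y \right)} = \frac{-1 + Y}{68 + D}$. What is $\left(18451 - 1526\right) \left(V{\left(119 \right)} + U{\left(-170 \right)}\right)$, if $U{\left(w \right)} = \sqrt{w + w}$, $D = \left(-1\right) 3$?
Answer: $\frac{399430}{13} + 33850 i \sqrt{85} \approx 30725.0 + 3.1208 \cdot 10^{5} i$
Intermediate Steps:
$D = -3$
$V{\left(Y \right)} = - \frac{1}{65} + \frac{Y}{65}$ ($V{\left(Y \right)} = \frac{-1 + Y}{68 - 3} = \frac{-1 + Y}{65} = \left(-1 + Y\right) \frac{1}{65} = - \frac{1}{65} + \frac{Y}{65}$)
$U{\left(w \right)} = \sqrt{2} \sqrt{w}$ ($U{\left(w \right)} = \sqrt{2 w} = \sqrt{2} \sqrt{w}$)
$\left(18451 - 1526\right) \left(V{\left(119 \right)} + U{\left(-170 \right)}\right) = \left(18451 - 1526\right) \left(\left(- \frac{1}{65} + \frac{1}{65} \cdot 119\right) + \sqrt{2} \sqrt{-170}\right) = \left(18451 - 1526\right) \left(\left(- \frac{1}{65} + \frac{119}{65}\right) + \sqrt{2} i \sqrt{170}\right) = 16925 \left(\frac{118}{65} + 2 i \sqrt{85}\right) = \frac{399430}{13} + 33850 i \sqrt{85}$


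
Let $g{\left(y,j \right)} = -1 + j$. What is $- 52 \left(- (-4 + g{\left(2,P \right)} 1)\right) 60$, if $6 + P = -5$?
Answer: $-49920$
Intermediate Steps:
$P = -11$ ($P = -6 - 5 = -11$)
$- 52 \left(- (-4 + g{\left(2,P \right)} 1)\right) 60 = - 52 \left(- (-4 + \left(-1 - 11\right) 1)\right) 60 = - 52 \left(- (-4 - 12)\right) 60 = - 52 \left(\left(-1\right) \left(-16\right)\right) 60 = \left(-52\right) 16 \cdot 60 = \left(-832\right) 60 = -49920$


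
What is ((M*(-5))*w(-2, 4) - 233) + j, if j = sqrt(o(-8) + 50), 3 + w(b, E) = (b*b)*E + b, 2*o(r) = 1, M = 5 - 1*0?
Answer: -508 + sqrt(202)/2 ≈ -500.89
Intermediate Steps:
M = 5 (M = 5 + 0 = 5)
o(r) = 1/2 (o(r) = (1/2)*1 = 1/2)
w(b, E) = -3 + b + E*b**2 (w(b, E) = -3 + ((b*b)*E + b) = -3 + (b**2*E + b) = -3 + (E*b**2 + b) = -3 + (b + E*b**2) = -3 + b + E*b**2)
j = sqrt(202)/2 (j = sqrt(1/2 + 50) = sqrt(101/2) = sqrt(202)/2 ≈ 7.1063)
((M*(-5))*w(-2, 4) - 233) + j = ((5*(-5))*(-3 - 2 + 4*(-2)**2) - 233) + sqrt(202)/2 = (-25*(-3 - 2 + 4*4) - 233) + sqrt(202)/2 = (-25*(-3 - 2 + 16) - 233) + sqrt(202)/2 = (-25*11 - 233) + sqrt(202)/2 = (-275 - 233) + sqrt(202)/2 = -508 + sqrt(202)/2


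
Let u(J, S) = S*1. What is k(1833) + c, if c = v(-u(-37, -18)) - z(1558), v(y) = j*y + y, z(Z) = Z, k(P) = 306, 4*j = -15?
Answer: -2603/2 ≈ -1301.5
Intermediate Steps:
j = -15/4 (j = (¼)*(-15) = -15/4 ≈ -3.7500)
u(J, S) = S
v(y) = -11*y/4 (v(y) = -15*y/4 + y = -11*y/4)
c = -3215/2 (c = -(-11)*(-18)/4 - 1*1558 = -11/4*18 - 1558 = -99/2 - 1558 = -3215/2 ≈ -1607.5)
k(1833) + c = 306 - 3215/2 = -2603/2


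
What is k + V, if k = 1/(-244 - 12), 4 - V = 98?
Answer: -24065/256 ≈ -94.004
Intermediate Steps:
V = -94 (V = 4 - 1*98 = 4 - 98 = -94)
k = -1/256 (k = 1/(-256) = -1/256 ≈ -0.0039063)
k + V = -1/256 - 94 = -24065/256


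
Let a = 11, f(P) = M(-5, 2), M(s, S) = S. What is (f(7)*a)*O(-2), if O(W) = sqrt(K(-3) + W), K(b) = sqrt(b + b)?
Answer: 22*sqrt(-2 + I*sqrt(6)) ≈ 16.771 + 35.345*I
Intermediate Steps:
K(b) = sqrt(2)*sqrt(b) (K(b) = sqrt(2*b) = sqrt(2)*sqrt(b))
f(P) = 2
O(W) = sqrt(W + I*sqrt(6)) (O(W) = sqrt(sqrt(2)*sqrt(-3) + W) = sqrt(sqrt(2)*(I*sqrt(3)) + W) = sqrt(I*sqrt(6) + W) = sqrt(W + I*sqrt(6)))
(f(7)*a)*O(-2) = (2*11)*sqrt(-2 + I*sqrt(6)) = 22*sqrt(-2 + I*sqrt(6))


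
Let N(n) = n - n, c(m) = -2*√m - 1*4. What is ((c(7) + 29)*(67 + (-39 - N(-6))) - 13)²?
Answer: 493921 - 76944*√7 ≈ 2.9035e+5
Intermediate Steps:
c(m) = -4 - 2*√m (c(m) = -2*√m - 4 = -4 - 2*√m)
N(n) = 0
((c(7) + 29)*(67 + (-39 - N(-6))) - 13)² = (((-4 - 2*√7) + 29)*(67 + (-39 - 1*0)) - 13)² = ((25 - 2*√7)*(67 + (-39 + 0)) - 13)² = ((25 - 2*√7)*(67 - 39) - 13)² = ((25 - 2*√7)*28 - 13)² = ((700 - 56*√7) - 13)² = (687 - 56*√7)²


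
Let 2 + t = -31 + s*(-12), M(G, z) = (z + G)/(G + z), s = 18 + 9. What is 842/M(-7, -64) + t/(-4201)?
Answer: 3537599/4201 ≈ 842.08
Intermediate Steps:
s = 27
M(G, z) = 1 (M(G, z) = (G + z)/(G + z) = 1)
t = -357 (t = -2 + (-31 + 27*(-12)) = -2 + (-31 - 324) = -2 - 355 = -357)
842/M(-7, -64) + t/(-4201) = 842/1 - 357/(-4201) = 842*1 - 357*(-1/4201) = 842 + 357/4201 = 3537599/4201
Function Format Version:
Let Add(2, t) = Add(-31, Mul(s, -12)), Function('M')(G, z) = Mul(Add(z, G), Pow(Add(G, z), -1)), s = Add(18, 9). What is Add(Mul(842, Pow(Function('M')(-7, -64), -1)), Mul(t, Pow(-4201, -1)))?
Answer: Rational(3537599, 4201) ≈ 842.08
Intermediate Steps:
s = 27
Function('M')(G, z) = 1 (Function('M')(G, z) = Mul(Add(G, z), Pow(Add(G, z), -1)) = 1)
t = -357 (t = Add(-2, Add(-31, Mul(27, -12))) = Add(-2, Add(-31, -324)) = Add(-2, -355) = -357)
Add(Mul(842, Pow(Function('M')(-7, -64), -1)), Mul(t, Pow(-4201, -1))) = Add(Mul(842, Pow(1, -1)), Mul(-357, Pow(-4201, -1))) = Add(Mul(842, 1), Mul(-357, Rational(-1, 4201))) = Add(842, Rational(357, 4201)) = Rational(3537599, 4201)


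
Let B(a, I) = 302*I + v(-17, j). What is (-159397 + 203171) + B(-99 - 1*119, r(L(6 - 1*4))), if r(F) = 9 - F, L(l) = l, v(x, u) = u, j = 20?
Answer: 45908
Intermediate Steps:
B(a, I) = 20 + 302*I (B(a, I) = 302*I + 20 = 20 + 302*I)
(-159397 + 203171) + B(-99 - 1*119, r(L(6 - 1*4))) = (-159397 + 203171) + (20 + 302*(9 - (6 - 1*4))) = 43774 + (20 + 302*(9 - (6 - 4))) = 43774 + (20 + 302*(9 - 1*2)) = 43774 + (20 + 302*(9 - 2)) = 43774 + (20 + 302*7) = 43774 + (20 + 2114) = 43774 + 2134 = 45908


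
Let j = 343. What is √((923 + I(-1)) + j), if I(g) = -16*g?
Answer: √1282 ≈ 35.805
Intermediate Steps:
√((923 + I(-1)) + j) = √((923 - 16*(-1)) + 343) = √((923 + 16) + 343) = √(939 + 343) = √1282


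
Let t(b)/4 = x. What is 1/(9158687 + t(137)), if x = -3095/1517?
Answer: 1517/13893715799 ≈ 1.0919e-7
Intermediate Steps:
x = -3095/1517 (x = -3095*1/1517 = -3095/1517 ≈ -2.0402)
t(b) = -12380/1517 (t(b) = 4*(-3095/1517) = -12380/1517)
1/(9158687 + t(137)) = 1/(9158687 - 12380/1517) = 1/(13893715799/1517) = 1517/13893715799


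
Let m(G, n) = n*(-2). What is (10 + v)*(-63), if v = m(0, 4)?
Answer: -126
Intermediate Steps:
m(G, n) = -2*n
v = -8 (v = -2*4 = -8)
(10 + v)*(-63) = (10 - 8)*(-63) = 2*(-63) = -126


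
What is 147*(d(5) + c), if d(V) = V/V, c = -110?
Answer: -16023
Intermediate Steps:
d(V) = 1
147*(d(5) + c) = 147*(1 - 110) = 147*(-109) = -16023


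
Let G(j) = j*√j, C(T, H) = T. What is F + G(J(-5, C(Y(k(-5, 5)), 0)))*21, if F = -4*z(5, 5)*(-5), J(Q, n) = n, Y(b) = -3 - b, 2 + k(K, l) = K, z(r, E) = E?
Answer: 268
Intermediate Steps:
k(K, l) = -2 + K
F = 100 (F = -4*5*(-5) = -20*(-5) = 100)
G(j) = j^(3/2)
F + G(J(-5, C(Y(k(-5, 5)), 0)))*21 = 100 + (-3 - (-2 - 5))^(3/2)*21 = 100 + (-3 - 1*(-7))^(3/2)*21 = 100 + (-3 + 7)^(3/2)*21 = 100 + 4^(3/2)*21 = 100 + 8*21 = 100 + 168 = 268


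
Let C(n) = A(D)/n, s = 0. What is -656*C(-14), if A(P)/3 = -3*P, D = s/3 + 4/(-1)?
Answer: 11808/7 ≈ 1686.9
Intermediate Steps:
D = -4 (D = 0/3 + 4/(-1) = 0*(1/3) + 4*(-1) = 0 - 4 = -4)
A(P) = -9*P (A(P) = 3*(-3*P) = -9*P)
C(n) = 36/n (C(n) = (-9*(-4))/n = 36/n)
-656*C(-14) = -23616/(-14) = -23616*(-1)/14 = -656*(-18/7) = 11808/7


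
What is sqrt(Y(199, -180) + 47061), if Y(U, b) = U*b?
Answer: 3*sqrt(1249) ≈ 106.02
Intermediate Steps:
sqrt(Y(199, -180) + 47061) = sqrt(199*(-180) + 47061) = sqrt(-35820 + 47061) = sqrt(11241) = 3*sqrt(1249)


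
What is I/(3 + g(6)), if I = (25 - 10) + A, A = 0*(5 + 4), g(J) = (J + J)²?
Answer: 5/49 ≈ 0.10204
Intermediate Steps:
g(J) = 4*J² (g(J) = (2*J)² = 4*J²)
A = 0 (A = 0*9 = 0)
I = 15 (I = (25 - 10) + 0 = 15 + 0 = 15)
I/(3 + g(6)) = 15/(3 + 4*6²) = 15/(3 + 4*36) = 15/(3 + 144) = 15/147 = 15*(1/147) = 5/49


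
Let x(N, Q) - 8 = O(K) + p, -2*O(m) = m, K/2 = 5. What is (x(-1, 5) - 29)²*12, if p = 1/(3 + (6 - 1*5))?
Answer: 31827/4 ≈ 7956.8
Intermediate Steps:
K = 10 (K = 2*5 = 10)
O(m) = -m/2
p = ¼ (p = 1/(3 + (6 - 5)) = 1/(3 + 1) = 1/4 = ¼ ≈ 0.25000)
x(N, Q) = 13/4 (x(N, Q) = 8 + (-½*10 + ¼) = 8 + (-5 + ¼) = 8 - 19/4 = 13/4)
(x(-1, 5) - 29)²*12 = (13/4 - 29)²*12 = (-103/4)²*12 = (10609/16)*12 = 31827/4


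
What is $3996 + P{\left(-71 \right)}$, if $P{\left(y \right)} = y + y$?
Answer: $3854$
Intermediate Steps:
$P{\left(y \right)} = 2 y$
$3996 + P{\left(-71 \right)} = 3996 + 2 \left(-71\right) = 3996 - 142 = 3854$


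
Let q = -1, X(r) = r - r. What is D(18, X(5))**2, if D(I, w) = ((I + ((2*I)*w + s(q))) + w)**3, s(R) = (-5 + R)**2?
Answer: 24794911296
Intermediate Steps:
X(r) = 0
D(I, w) = (36 + I + w + 2*I*w)**3 (D(I, w) = ((I + ((2*I)*w + (-5 - 1)**2)) + w)**3 = ((I + (2*I*w + (-6)**2)) + w)**3 = ((I + (2*I*w + 36)) + w)**3 = ((I + (36 + 2*I*w)) + w)**3 = ((36 + I + 2*I*w) + w)**3 = (36 + I + w + 2*I*w)**3)
D(18, X(5))**2 = ((36 + 18 + 0 + 2*18*0)**3)**2 = ((36 + 18 + 0 + 0)**3)**2 = (54**3)**2 = 157464**2 = 24794911296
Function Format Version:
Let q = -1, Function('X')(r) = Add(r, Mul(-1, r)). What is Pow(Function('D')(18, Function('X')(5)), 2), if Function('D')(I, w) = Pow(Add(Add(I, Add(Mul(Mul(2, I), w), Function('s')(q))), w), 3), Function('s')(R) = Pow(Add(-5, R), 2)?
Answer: 24794911296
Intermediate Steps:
Function('X')(r) = 0
Function('D')(I, w) = Pow(Add(36, I, w, Mul(2, I, w)), 3) (Function('D')(I, w) = Pow(Add(Add(I, Add(Mul(Mul(2, I), w), Pow(Add(-5, -1), 2))), w), 3) = Pow(Add(Add(I, Add(Mul(2, I, w), Pow(-6, 2))), w), 3) = Pow(Add(Add(I, Add(Mul(2, I, w), 36)), w), 3) = Pow(Add(Add(I, Add(36, Mul(2, I, w))), w), 3) = Pow(Add(Add(36, I, Mul(2, I, w)), w), 3) = Pow(Add(36, I, w, Mul(2, I, w)), 3))
Pow(Function('D')(18, Function('X')(5)), 2) = Pow(Pow(Add(36, 18, 0, Mul(2, 18, 0)), 3), 2) = Pow(Pow(Add(36, 18, 0, 0), 3), 2) = Pow(Pow(54, 3), 2) = Pow(157464, 2) = 24794911296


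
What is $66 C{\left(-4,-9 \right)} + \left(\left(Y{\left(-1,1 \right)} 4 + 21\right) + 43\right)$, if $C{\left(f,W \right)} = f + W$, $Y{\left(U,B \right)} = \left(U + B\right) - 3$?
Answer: $-806$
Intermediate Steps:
$Y{\left(U,B \right)} = -3 + B + U$ ($Y{\left(U,B \right)} = \left(B + U\right) - 3 = -3 + B + U$)
$C{\left(f,W \right)} = W + f$
$66 C{\left(-4,-9 \right)} + \left(\left(Y{\left(-1,1 \right)} 4 + 21\right) + 43\right) = 66 \left(-9 - 4\right) + \left(\left(\left(-3 + 1 - 1\right) 4 + 21\right) + 43\right) = 66 \left(-13\right) + \left(\left(\left(-3\right) 4 + 21\right) + 43\right) = -858 + \left(\left(-12 + 21\right) + 43\right) = -858 + \left(9 + 43\right) = -858 + 52 = -806$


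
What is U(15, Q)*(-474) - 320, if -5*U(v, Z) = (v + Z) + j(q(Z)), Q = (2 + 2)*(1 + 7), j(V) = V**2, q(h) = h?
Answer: 506054/5 ≈ 1.0121e+5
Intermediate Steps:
Q = 32 (Q = 4*8 = 32)
U(v, Z) = -Z/5 - v/5 - Z**2/5 (U(v, Z) = -((v + Z) + Z**2)/5 = -((Z + v) + Z**2)/5 = -(Z + v + Z**2)/5 = -Z/5 - v/5 - Z**2/5)
U(15, Q)*(-474) - 320 = (-1/5*32 - 1/5*15 - 1/5*32**2)*(-474) - 320 = (-32/5 - 3 - 1/5*1024)*(-474) - 320 = (-32/5 - 3 - 1024/5)*(-474) - 320 = -1071/5*(-474) - 320 = 507654/5 - 320 = 506054/5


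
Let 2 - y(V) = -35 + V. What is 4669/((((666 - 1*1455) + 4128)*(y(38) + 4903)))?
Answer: 667/2338254 ≈ 0.00028526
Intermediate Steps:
y(V) = 37 - V (y(V) = 2 - (-35 + V) = 2 + (35 - V) = 37 - V)
4669/((((666 - 1*1455) + 4128)*(y(38) + 4903))) = 4669/((((666 - 1*1455) + 4128)*((37 - 1*38) + 4903))) = 4669/((((666 - 1455) + 4128)*((37 - 38) + 4903))) = 4669/(((-789 + 4128)*(-1 + 4903))) = 4669/((3339*4902)) = 4669/16367778 = 4669*(1/16367778) = 667/2338254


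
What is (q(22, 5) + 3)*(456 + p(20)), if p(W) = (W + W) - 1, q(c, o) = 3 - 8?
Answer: -990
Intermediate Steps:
q(c, o) = -5
p(W) = -1 + 2*W (p(W) = 2*W - 1 = -1 + 2*W)
(q(22, 5) + 3)*(456 + p(20)) = (-5 + 3)*(456 + (-1 + 2*20)) = -2*(456 + (-1 + 40)) = -2*(456 + 39) = -2*495 = -990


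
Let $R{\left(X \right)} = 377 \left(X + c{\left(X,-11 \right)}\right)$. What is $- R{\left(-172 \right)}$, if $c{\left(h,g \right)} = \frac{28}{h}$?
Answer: $\frac{2790931}{43} \approx 64905.0$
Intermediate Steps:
$R{\left(X \right)} = 377 X + \frac{10556}{X}$ ($R{\left(X \right)} = 377 \left(X + \frac{28}{X}\right) = 377 X + \frac{10556}{X}$)
$- R{\left(-172 \right)} = - (377 \left(-172\right) + \frac{10556}{-172}) = - (-64844 + 10556 \left(- \frac{1}{172}\right)) = - (-64844 - \frac{2639}{43}) = \left(-1\right) \left(- \frac{2790931}{43}\right) = \frac{2790931}{43}$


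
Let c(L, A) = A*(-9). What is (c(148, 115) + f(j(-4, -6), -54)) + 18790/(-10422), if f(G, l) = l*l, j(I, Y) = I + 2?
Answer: 9792496/5211 ≈ 1879.2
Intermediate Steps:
j(I, Y) = 2 + I
c(L, A) = -9*A
f(G, l) = l**2
(c(148, 115) + f(j(-4, -6), -54)) + 18790/(-10422) = (-9*115 + (-54)**2) + 18790/(-10422) = (-1035 + 2916) + 18790*(-1/10422) = 1881 - 9395/5211 = 9792496/5211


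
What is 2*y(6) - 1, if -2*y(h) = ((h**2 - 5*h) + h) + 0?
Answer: -13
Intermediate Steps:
y(h) = 2*h - h**2/2 (y(h) = -(((h**2 - 5*h) + h) + 0)/2 = -((h**2 - 4*h) + 0)/2 = -(h**2 - 4*h)/2 = 2*h - h**2/2)
2*y(6) - 1 = 2*((1/2)*6*(4 - 1*6)) - 1 = 2*((1/2)*6*(4 - 6)) - 1 = 2*((1/2)*6*(-2)) - 1 = 2*(-6) - 1 = -12 - 1 = -13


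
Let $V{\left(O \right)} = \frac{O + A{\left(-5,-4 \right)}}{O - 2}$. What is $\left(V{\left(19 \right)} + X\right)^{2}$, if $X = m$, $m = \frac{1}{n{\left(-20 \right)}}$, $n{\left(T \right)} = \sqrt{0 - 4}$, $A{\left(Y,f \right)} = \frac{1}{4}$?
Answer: $\frac{4773}{4624} - \frac{77 i}{68} \approx 1.0322 - 1.1324 i$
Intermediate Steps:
$A{\left(Y,f \right)} = \frac{1}{4}$
$n{\left(T \right)} = 2 i$ ($n{\left(T \right)} = \sqrt{-4} = 2 i$)
$m = - \frac{i}{2}$ ($m = \frac{1}{2 i} = - \frac{i}{2} \approx - 0.5 i$)
$X = - \frac{i}{2} \approx - 0.5 i$
$V{\left(O \right)} = \frac{\frac{1}{4} + O}{-2 + O}$ ($V{\left(O \right)} = \frac{O + \frac{1}{4}}{O - 2} = \frac{\frac{1}{4} + O}{-2 + O}$)
$\left(V{\left(19 \right)} + X\right)^{2} = \left(\frac{\frac{1}{4} + 19}{-2 + 19} - \frac{i}{2}\right)^{2} = \left(\frac{1}{17} \cdot \frac{77}{4} - \frac{i}{2}\right)^{2} = \left(\frac{77}{68} - \frac{i}{2}\right)^{2}$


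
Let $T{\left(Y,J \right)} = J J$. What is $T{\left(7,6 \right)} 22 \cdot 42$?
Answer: $33264$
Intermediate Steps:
$T{\left(Y,J \right)} = J^{2}$
$T{\left(7,6 \right)} 22 \cdot 42 = 6^{2} \cdot 22 \cdot 42 = 36 \cdot 22 \cdot 42 = 792 \cdot 42 = 33264$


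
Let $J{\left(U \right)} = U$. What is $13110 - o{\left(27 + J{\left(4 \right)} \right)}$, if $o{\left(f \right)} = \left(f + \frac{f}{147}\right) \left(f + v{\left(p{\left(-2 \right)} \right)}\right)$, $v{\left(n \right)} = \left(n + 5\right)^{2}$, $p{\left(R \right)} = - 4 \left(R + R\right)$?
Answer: $- \frac{238366}{147} \approx -1621.5$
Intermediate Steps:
$p{\left(R \right)} = - 8 R$ ($p{\left(R \right)} = - 4 \cdot 2 R = - 8 R$)
$v{\left(n \right)} = \left(5 + n\right)^{2}$
$o{\left(f \right)} = \frac{148 f \left(441 + f\right)}{147}$ ($o{\left(f \right)} = \left(f + \frac{f}{147}\right) \left(f + \left(5 - -16\right)^{2}\right) = \left(f + f \frac{1}{147}\right) \left(f + \left(5 + 16\right)^{2}\right) = \left(f + \frac{f}{147}\right) \left(f + 21^{2}\right) = \frac{148 f}{147} \left(f + 441\right) = \frac{148 f}{147} \left(441 + f\right) = \frac{148 f \left(441 + f\right)}{147}$)
$13110 - o{\left(27 + J{\left(4 \right)} \right)} = 13110 - \frac{148 \left(27 + 4\right) \left(441 + \left(27 + 4\right)\right)}{147} = 13110 - \frac{148}{147} \cdot 31 \left(441 + 31\right) = 13110 - \frac{148}{147} \cdot 31 \cdot 472 = 13110 - \frac{2165536}{147} = - \frac{238366}{147}$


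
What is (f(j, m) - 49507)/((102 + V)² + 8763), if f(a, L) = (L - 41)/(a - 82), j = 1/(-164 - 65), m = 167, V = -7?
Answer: -929720807/334040852 ≈ -2.7833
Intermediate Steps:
j = -1/229 (j = 1/(-229) = -1/229 ≈ -0.0043668)
f(a, L) = (-41 + L)/(-82 + a)
(f(j, m) - 49507)/((102 + V)² + 8763) = ((-41 + 167)/(-82 - 1/229) - 49507)/((102 - 7)² + 8763) = (126/(-18779/229) - 49507)/(95² + 8763) = (-229/18779*126 - 49507)/(9025 + 8763) = (-28854/18779 - 49507)/17788 = -929720807/18779*1/17788 = -929720807/334040852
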